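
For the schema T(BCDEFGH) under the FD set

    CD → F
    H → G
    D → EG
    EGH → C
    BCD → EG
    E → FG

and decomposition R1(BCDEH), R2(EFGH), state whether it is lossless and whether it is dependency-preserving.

lossless and dependency-preserving

Lossless test: (EH)⁺ = {CEFGH}, which contains all of one fragment — lossless.
Dependency preservation: CD → F; D → EG; EGH → C; BCD → EG are not contained in any single fragment, but the restricted closure of each left-hand side across the fragments still reaches the right-hand side; the remaining FDs each lie inside some fragment. All dependencies are preserved.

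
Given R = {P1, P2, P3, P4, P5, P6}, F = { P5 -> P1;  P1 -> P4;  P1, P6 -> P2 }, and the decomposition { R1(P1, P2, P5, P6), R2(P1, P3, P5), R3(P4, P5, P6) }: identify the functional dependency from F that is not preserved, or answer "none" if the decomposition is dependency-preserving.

Check P1 → P4: no single fragment contains all of {P1, P4}, and the restricted closure of {P1} across the fragments never reaches {P4}.
P5 → P1 is preserved.
P1, P6 → P2 is preserved.

P1 -> P4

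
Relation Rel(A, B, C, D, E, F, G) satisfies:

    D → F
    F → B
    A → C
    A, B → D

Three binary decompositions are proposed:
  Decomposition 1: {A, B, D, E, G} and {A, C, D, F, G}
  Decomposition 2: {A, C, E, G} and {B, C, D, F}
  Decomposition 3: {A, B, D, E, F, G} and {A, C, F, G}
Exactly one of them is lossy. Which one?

Decomposition 2

Decomposition 1: common = {A, D, G}, closure = {A, B, C, D, F, G} → lossless.
Decomposition 2: common = {C}, closure = {C} → lossy.
Decomposition 3: common = {A, F, G}, closure = {A, B, C, D, F, G} → lossless.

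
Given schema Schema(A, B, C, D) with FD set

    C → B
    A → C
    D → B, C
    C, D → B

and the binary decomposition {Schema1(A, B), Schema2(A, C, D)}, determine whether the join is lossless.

Common attributes: Schema1 ∩ Schema2 = {A}.
Closure of {A}: A → C applies, adding C; C → B applies, adding B. So (A)⁺ = {A, B, C}.
This closure contains every attribute of Schema1, so Schema1 ∩ Schema2 → Schema1. The join is lossless.

Yes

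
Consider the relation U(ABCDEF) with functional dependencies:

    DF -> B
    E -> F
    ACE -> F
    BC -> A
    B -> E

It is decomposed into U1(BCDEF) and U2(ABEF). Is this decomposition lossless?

No

Common attributes: U1 ∩ U2 = {BEF}.
No dependency enlarges {BEF}, so (BEF)⁺ = {BEF}.
The closure contains neither all of U1 = {BCDEF} nor all of U2 = {ABEF}, so the common attributes are not a superkey of either fragment. The join is lossy.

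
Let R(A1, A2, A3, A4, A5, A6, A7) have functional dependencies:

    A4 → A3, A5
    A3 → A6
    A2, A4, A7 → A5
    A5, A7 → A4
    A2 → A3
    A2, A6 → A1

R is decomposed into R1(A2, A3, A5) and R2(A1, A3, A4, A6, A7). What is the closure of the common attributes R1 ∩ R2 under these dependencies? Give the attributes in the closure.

R1 ∩ R2 = {A3}.
A3 → A6 applies, adding A6
Closure: {A3, A6}.

A3, A6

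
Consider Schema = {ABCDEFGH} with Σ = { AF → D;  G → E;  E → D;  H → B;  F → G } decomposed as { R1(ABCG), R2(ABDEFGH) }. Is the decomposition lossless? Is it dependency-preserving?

lossy but dependency-preserving

Lossless test: (ABG)⁺ = {ABDEG}, which is a superkey of neither fragment — lossy.
Dependency preservation: every FD's attributes lie within a single fragment, so each can be enforced locally — preserved.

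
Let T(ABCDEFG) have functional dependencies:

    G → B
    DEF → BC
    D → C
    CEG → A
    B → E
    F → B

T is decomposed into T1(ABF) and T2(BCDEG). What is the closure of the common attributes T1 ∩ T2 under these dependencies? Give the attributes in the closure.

BE

T1 ∩ T2 = {B}.
B → E applies, adding E
Closure: {BE}.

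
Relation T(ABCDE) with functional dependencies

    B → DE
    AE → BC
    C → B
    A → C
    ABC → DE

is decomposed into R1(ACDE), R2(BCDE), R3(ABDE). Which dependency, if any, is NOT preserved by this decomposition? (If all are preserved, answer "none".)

none

B → DE lies within R2.
AE → BC: restricted closure across fragments reaches BC.
C → B lies within R2.
A → C lies within R1.
ABC → DE: restricted closure across fragments reaches DE.
Every dependency is enforceable on the fragments, so the decomposition is dependency-preserving.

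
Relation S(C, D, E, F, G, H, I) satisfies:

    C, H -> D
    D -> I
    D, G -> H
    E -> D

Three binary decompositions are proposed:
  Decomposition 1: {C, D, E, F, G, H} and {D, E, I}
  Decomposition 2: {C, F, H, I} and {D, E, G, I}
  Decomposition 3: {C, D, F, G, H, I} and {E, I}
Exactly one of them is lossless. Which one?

Decomposition 1: common = {D, E}, closure = {D, E, I} → lossless.
Decomposition 2: common = {I}, closure = {I} → lossy.
Decomposition 3: common = {I}, closure = {I} → lossy.

Decomposition 1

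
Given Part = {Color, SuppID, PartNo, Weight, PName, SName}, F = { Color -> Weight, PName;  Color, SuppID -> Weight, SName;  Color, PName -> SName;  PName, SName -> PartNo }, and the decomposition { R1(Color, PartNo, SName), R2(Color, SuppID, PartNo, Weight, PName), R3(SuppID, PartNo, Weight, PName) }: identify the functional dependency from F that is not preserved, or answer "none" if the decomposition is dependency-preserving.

PName, SName -> PartNo

Check PName, SName → PartNo: no single fragment contains all of {PartNo, PName, SName}, and the restricted closure of {PName, SName} across the fragments never reaches {PartNo}.
Color → Weight, PName is preserved.
Color, SuppID → Weight, SName is preserved.
Color, PName → SName is preserved.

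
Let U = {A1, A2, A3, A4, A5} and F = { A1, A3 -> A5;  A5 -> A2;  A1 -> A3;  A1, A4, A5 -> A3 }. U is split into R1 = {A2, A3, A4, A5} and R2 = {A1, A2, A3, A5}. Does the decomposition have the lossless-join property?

No

Common attributes: R1 ∩ R2 = {A2, A3, A5}.
No dependency enlarges {A2, A3, A5}, so (A2, A3, A5)⁺ = {A2, A3, A5}.
The closure contains neither all of R1 = {A2, A3, A4, A5} nor all of R2 = {A1, A2, A3, A5}, so the common attributes are not a superkey of either fragment. The join is lossy.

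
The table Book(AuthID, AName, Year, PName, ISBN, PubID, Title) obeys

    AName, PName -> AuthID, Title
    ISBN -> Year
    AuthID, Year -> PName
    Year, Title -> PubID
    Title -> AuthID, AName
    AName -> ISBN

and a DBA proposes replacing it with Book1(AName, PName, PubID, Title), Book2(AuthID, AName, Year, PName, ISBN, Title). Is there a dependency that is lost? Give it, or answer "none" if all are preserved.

AName, PName → AuthID, Title lies within Book2.
ISBN → Year lies within Book2.
AuthID, Year → PName lies within Book2.
Year, Title → PubID: restricted closure across fragments reaches PubID.
Title → AuthID, AName lies within Book2.
AName → ISBN lies within Book2.
Every dependency is enforceable on the fragments, so the decomposition is dependency-preserving.

none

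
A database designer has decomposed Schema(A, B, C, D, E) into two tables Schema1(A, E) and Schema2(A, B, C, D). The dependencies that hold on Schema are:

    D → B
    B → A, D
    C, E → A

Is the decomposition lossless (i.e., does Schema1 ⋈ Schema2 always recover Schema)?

No

Common attributes: Schema1 ∩ Schema2 = {A}.
No dependency enlarges {A}, so (A)⁺ = {A}.
The closure contains neither all of Schema1 = {A, E} nor all of Schema2 = {A, B, C, D}, so the common attributes are not a superkey of either fragment. The join is lossy.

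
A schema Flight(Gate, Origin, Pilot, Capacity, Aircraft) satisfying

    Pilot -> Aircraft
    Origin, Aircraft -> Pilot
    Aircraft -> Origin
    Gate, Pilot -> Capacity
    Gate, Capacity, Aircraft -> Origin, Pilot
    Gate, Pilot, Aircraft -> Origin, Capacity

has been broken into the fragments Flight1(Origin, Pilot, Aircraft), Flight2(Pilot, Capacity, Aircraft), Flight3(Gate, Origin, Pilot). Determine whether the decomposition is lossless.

No

Chase test. Columns are Gate, Origin, Pilot, Capacity, Aircraft; row i has aⱼ where attribute j ∈ Flighti, else bᵢⱼ.
Initial tableau (one row per fragment):
  row 1: b11 a2 a3 b14 a5
  row 2: b21 b22 a3 a4 a5
  row 3: a1 a2 a3 b34 b35
Rows 1 and 3 agree on Pilot; apply Pilot→Aircraft and equate their Aircraft entries.
Rows 1 and 2 agree on Aircraft; apply Aircraft→Origin and equate their Origin entries.
No row becomes fully distinguished — the join is lossy.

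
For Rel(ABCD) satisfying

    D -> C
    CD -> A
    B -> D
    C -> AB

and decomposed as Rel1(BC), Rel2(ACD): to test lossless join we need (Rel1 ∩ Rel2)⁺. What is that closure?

ABCD

Rel1 ∩ Rel2 = {C}.
C → AB applies, adding AB
B → D applies, adding D
Closure: {ABCD}.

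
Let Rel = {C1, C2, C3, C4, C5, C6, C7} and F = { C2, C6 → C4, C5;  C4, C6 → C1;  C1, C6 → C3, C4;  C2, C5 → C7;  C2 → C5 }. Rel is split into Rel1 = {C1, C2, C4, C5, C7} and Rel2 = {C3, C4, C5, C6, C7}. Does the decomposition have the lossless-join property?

Common attributes: Rel1 ∩ Rel2 = {C4, C5, C7}.
No dependency enlarges {C4, C5, C7}, so (C4, C5, C7)⁺ = {C4, C5, C7}.
The closure contains neither all of Rel1 = {C1, C2, C4, C5, C7} nor all of Rel2 = {C3, C4, C5, C6, C7}, so the common attributes are not a superkey of either fragment. The join is lossy.

No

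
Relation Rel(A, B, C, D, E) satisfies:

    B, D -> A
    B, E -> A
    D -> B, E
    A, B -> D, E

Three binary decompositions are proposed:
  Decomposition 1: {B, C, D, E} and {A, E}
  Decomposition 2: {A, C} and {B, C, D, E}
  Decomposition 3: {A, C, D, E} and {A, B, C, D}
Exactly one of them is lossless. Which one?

Decomposition 3

Decomposition 1: common = {E}, closure = {E} → lossy.
Decomposition 2: common = {C}, closure = {C} → lossy.
Decomposition 3: common = {A, C, D}, closure = {A, B, C, D, E} → lossless.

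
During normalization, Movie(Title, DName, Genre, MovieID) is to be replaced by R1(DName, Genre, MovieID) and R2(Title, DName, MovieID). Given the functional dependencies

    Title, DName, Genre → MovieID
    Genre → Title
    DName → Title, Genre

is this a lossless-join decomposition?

Yes

Common attributes: R1 ∩ R2 = {DName, MovieID}.
Closure of {DName, MovieID}: DName → Title, Genre applies, adding Title, Genre. So (DName, MovieID)⁺ = {Title, DName, Genre, MovieID}.
This closure contains every attribute of R1, so R1 ∩ R2 → R1. The join is lossless.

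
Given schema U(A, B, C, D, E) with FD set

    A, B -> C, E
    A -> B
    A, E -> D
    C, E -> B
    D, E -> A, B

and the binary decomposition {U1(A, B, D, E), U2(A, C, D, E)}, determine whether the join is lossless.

Common attributes: U1 ∩ U2 = {A, D, E}.
Closure of {A, D, E}: A → B applies, adding B; A, B → C, E applies, adding C. So (A, D, E)⁺ = {A, B, C, D, E}.
This closure contains every attribute of U1, so U1 ∩ U2 → U1. The join is lossless.

Yes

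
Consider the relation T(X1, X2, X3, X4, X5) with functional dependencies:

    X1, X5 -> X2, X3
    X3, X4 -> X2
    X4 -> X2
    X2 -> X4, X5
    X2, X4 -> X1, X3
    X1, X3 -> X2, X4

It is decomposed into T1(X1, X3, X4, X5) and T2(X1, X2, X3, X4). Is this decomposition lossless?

Yes

Common attributes: T1 ∩ T2 = {X1, X3, X4}.
Closure of {X1, X3, X4}: X3, X4 → X2 applies, adding X2; X2 → X4, X5 applies, adding X5. So (X1, X3, X4)⁺ = {X1, X2, X3, X4, X5}.
This closure contains every attribute of T1, so T1 ∩ T2 → T1. The join is lossless.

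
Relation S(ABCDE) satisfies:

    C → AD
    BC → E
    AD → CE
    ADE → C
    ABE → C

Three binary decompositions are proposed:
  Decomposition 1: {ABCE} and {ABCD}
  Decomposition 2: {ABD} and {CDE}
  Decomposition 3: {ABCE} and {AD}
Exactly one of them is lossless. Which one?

Decomposition 1: common = {ABC}, closure = {ABCDE} → lossless.
Decomposition 2: common = {D}, closure = {D} → lossy.
Decomposition 3: common = {A}, closure = {A} → lossy.

Decomposition 1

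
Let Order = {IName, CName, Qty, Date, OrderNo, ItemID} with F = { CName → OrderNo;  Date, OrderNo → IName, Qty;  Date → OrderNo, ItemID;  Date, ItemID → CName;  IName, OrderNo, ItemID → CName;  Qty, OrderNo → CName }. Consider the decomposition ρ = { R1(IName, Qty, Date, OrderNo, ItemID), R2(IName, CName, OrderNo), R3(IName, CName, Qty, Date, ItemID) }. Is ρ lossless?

Chase test. Columns are IName, CName, Qty, Date, OrderNo, ItemID; row i has aⱼ where attribute j ∈ Ri, else bᵢⱼ.
Initial tableau (one row per fragment):
  row 1: a1 b12 a3 a4 a5 a6
  row 2: a1 a2 b23 b24 a5 b26
  row 3: a1 a2 a3 a4 b35 a6
Rows 2 and 3 agree on CName; apply CName→OrderNo and equate their OrderNo entries.
Rows 1 and 3 agree on Date, ItemID; apply Date, ItemID→CName and equate their CName entries.
Row 1 is now all distinguished symbols — the join is lossless.

Yes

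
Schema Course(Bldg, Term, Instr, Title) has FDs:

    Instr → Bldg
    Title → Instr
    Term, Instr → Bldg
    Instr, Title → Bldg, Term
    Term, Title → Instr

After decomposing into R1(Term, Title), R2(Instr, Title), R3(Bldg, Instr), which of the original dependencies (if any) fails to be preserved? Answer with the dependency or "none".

none

Instr → Bldg lies within R3.
Title → Instr lies within R2.
Term, Instr → Bldg: restricted closure across fragments reaches Bldg.
Instr, Title → Bldg, Term: restricted closure across fragments reaches Bldg, Term.
Term, Title → Instr: restricted closure across fragments reaches Instr.
Every dependency is enforceable on the fragments, so the decomposition is dependency-preserving.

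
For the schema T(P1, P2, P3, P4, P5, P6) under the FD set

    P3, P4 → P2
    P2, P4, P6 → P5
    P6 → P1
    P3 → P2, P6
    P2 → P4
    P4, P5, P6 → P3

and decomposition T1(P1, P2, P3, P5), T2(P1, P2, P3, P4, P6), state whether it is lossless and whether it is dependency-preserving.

lossless but not dependency-preserving

Lossless test: (P1, P2, P3)⁺ = {P1, P2, P3, P4, P5, P6}, which contains all of one fragment — lossless.
Dependency preservation: the restricted closure of {P4, P5, P6} across the fragments never reaches {P3}, so P4, P5, P6 → P3 cannot be enforced without a join — not preserved.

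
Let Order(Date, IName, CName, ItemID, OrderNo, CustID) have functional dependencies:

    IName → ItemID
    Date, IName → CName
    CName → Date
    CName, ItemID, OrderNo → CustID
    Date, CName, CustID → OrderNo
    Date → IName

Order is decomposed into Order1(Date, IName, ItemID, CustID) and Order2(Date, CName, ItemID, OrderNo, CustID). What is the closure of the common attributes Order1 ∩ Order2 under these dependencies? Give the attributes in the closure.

Order1 ∩ Order2 = {Date, ItemID, CustID}.
Date → IName applies, adding IName
Date, IName → CName applies, adding CName
Date, CName, CustID → OrderNo applies, adding OrderNo
Closure: {Date, IName, CName, ItemID, OrderNo, CustID}.

Date, IName, CName, ItemID, OrderNo, CustID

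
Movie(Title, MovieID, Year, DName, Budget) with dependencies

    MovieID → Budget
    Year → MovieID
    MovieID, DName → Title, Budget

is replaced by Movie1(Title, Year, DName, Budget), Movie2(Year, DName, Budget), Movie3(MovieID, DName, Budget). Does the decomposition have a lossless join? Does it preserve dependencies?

Lossless test (chase): Rows 1 and 2 agree on Year; apply Year→MovieID and equate their MovieID entries. Rows 1 and 2 agree on MovieID, DName; apply MovieID, DName→Title, Budget and equate their Title, Budget entries. No row becomes fully distinguished — the join is lossy.
Dependency preservation: the restricted closure of {Year} across the fragments never reaches {MovieID}, so Year → MovieID cannot be enforced without a join — not preserved.

lossy and not dependency-preserving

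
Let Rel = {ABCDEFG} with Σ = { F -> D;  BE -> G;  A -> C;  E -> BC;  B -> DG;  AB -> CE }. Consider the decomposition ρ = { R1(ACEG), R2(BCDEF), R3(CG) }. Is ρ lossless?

No

Chase test. Columns are ABCDEFG; row i has aⱼ where attribute j ∈ Ri, else bᵢⱼ.
Initial tableau (one row per fragment):
  row 1: a1 b12 a3 b14 a5 b16 a7
  row 2: b21 a2 a3 a4 a5 a6 b27
  row 3: b31 b32 a3 b34 b35 b36 a7
Rows 1 and 2 agree on E; apply E→BC and equate their BC entries.
Rows 1 and 2 agree on B; apply B→DG and equate their DG entries.
No row becomes fully distinguished — the join is lossy.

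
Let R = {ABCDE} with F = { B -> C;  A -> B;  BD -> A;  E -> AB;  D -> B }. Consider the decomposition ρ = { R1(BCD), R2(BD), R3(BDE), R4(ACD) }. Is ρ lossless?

Chase test. Columns are ABCDE; row i has aⱼ where attribute j ∈ Ri, else bᵢⱼ.
Initial tableau (one row per fragment):
  row 1: b11 a2 a3 a4 b15
  row 2: b21 a2 b23 a4 b25
  row 3: b31 a2 b33 a4 a5
  row 4: a1 b42 a3 a4 b45
Rows 1 and 2 agree on B; apply B→C and equate their C entries.
Rows 1 and 3 agree on B; apply B→C and equate their C entries.
Rows 1 and 2 agree on BD; apply BD→A and equate their A entries.
Rows 1 and 3 agree on BD; apply BD→A and equate their A entries.
Rows 1 and 4 agree on D; apply D→B and equate their B entries.
Rows 1 and 4 agree on BD; apply BD→A and equate their A entries.
Row 3 is now all distinguished symbols — the join is lossless.

Yes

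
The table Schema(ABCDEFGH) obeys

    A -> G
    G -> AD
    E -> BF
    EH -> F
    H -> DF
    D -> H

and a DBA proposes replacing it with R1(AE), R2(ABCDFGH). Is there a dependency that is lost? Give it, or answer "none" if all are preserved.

Check E → BF: no single fragment contains all of {BEF}, and the restricted closure of {E} across the fragments never reaches {BF}.
A → G is preserved.
G → AD is preserved.
EH → F is preserved.
H → DF is preserved.
D → H is preserved.

E -> BF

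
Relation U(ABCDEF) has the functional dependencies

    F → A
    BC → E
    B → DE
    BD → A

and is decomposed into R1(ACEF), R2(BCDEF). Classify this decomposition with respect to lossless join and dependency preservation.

lossless but not dependency-preserving

Lossless test: (CEF)⁺ = {ACEF}, which contains all of one fragment — lossless.
Dependency preservation: the restricted closure of {BD} across the fragments never reaches {A}, so BD → A cannot be enforced without a join — not preserved.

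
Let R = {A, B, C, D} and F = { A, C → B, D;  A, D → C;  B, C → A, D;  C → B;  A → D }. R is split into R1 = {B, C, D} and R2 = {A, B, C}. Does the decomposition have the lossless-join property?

Common attributes: R1 ∩ R2 = {B, C}.
Closure of {B, C}: B, C → A, D applies, adding A, D. So (B, C)⁺ = {A, B, C, D}.
This closure contains every attribute of R1, so R1 ∩ R2 → R1. The join is lossless.

Yes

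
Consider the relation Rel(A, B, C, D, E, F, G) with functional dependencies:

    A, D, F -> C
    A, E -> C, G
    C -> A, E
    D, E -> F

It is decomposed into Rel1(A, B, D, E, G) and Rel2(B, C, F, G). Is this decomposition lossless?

Common attributes: Rel1 ∩ Rel2 = {B, G}.
No dependency enlarges {B, G}, so (B, G)⁺ = {B, G}.
The closure contains neither all of Rel1 = {A, B, D, E, G} nor all of Rel2 = {B, C, F, G}, so the common attributes are not a superkey of either fragment. The join is lossy.

No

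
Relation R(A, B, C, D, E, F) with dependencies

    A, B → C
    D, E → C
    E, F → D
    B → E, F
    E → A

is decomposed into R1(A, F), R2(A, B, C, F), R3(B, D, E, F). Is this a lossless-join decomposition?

Yes

Chase test. Columns are A, B, C, D, E, F; row i has aⱼ where attribute j ∈ Ri, else bᵢⱼ.
Initial tableau (one row per fragment):
  row 1: a1 b12 b13 b14 b15 a6
  row 2: a1 a2 a3 b24 b25 a6
  row 3: b31 a2 b33 a4 a5 a6
Rows 2 and 3 agree on B; apply B→E, F and equate their E, F entries.
Rows 2 and 3 agree on E; apply E→A and equate their A entries.
Rows 2 and 3 agree on A, B; apply A, B→C and equate their C entries.
Rows 2 and 3 agree on E, F; apply E, F→D and equate their D entries.
Row 2 is now all distinguished symbols — the join is lossless.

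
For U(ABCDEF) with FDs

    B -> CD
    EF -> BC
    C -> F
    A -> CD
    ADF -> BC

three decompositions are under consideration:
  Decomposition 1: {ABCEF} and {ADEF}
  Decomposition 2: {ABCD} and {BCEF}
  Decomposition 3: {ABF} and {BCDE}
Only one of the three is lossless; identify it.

Decomposition 1: common = {AEF}, closure = {ABCDEF} → lossless.
Decomposition 2: common = {BC}, closure = {BCDF} → lossy.
Decomposition 3: common = {B}, closure = {BCDF} → lossy.

Decomposition 1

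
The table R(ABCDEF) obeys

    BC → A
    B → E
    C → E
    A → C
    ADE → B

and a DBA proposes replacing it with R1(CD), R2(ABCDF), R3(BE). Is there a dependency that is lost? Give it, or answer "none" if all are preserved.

C → E

Check C → E: no single fragment contains all of {CE}, and the restricted closure of {C} across the fragments never reaches {E}.
BC → A is preserved.
B → E is preserved.
A → C is preserved.
ADE → B is preserved.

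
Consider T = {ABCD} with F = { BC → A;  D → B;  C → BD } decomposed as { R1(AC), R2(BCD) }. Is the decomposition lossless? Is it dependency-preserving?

lossless and dependency-preserving

Lossless test: (C)⁺ = {ABCD}, which contains all of one fragment — lossless.
Dependency preservation: BC → A is not contained in any single fragment, but the restricted closure of its left-hand side across the fragments still reaches the right-hand side; the remaining FDs each lie inside some fragment. All dependencies are preserved.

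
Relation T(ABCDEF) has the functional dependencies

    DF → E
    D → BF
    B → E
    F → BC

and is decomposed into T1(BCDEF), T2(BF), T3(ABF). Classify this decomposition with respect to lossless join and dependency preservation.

Lossless test (chase): Rows 1 and 2 agree on B; apply B→E and equate their E entries. Rows 1 and 3 agree on B; apply B→E and equate their E entries. Rows 1 and 2 agree on F; apply F→BC and equate their BC entries. Rows 1 and 3 agree on F; apply F→BC and equate their BC entries. No row becomes fully distinguished — the join is lossy.
Dependency preservation: every FD's attributes lie within a single fragment, so each can be enforced locally — preserved.

lossy but dependency-preserving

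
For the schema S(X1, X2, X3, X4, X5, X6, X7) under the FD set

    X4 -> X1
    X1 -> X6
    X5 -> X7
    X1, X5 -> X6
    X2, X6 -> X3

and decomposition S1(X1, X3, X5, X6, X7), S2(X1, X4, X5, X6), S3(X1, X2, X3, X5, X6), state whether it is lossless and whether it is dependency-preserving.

lossy but dependency-preserving

Lossless test (chase): Rows 1 and 2 agree on X5; apply X5→X7 and equate their X7 entries. Rows 1 and 3 agree on X5; apply X5→X7 and equate their X7 entries. No row becomes fully distinguished — the join is lossy.
Dependency preservation: every FD's attributes lie within a single fragment, so each can be enforced locally — preserved.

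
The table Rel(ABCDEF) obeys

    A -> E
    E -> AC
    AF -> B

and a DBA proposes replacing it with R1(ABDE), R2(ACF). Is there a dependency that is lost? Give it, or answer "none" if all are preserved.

AF -> B

Check AF → B: no single fragment contains all of {ABF}, and the restricted closure of {AF} across the fragments never reaches {B}.
A → E is preserved.
E → AC is preserved.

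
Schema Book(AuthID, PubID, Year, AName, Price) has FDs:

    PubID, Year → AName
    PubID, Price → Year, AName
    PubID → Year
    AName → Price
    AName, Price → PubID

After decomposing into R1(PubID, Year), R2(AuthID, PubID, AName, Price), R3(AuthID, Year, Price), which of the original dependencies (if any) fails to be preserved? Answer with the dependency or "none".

none

PubID, Year → AName: restricted closure across fragments reaches AName.
PubID, Price → Year, AName: restricted closure across fragments reaches Year, AName.
PubID → Year lies within R1.
AName → Price lies within R2.
AName, Price → PubID lies within R2.
Every dependency is enforceable on the fragments, so the decomposition is dependency-preserving.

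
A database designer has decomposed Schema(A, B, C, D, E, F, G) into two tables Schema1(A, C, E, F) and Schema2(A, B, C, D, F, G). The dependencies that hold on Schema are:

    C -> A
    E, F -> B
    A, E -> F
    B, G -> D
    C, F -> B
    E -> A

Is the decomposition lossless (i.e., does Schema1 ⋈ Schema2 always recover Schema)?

Common attributes: Schema1 ∩ Schema2 = {A, C, F}.
Closure of {A, C, F}: C, F → B applies, adding B. So (A, C, F)⁺ = {A, B, C, F}.
The closure contains neither all of Schema1 = {A, C, E, F} nor all of Schema2 = {A, B, C, D, F, G}, so the common attributes are not a superkey of either fragment. The join is lossy.

No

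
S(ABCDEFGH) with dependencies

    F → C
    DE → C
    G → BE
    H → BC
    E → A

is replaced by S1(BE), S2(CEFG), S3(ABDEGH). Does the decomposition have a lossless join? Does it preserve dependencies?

lossy and not dependency-preserving

Lossless test (chase): Rows 2 and 3 agree on G; apply G→BE and equate their BE entries. Rows 1 and 2 agree on E; apply E→A and equate their A entries. Rows 1 and 3 agree on E; apply E→A and equate their A entries. No row becomes fully distinguished — the join is lossy.
Dependency preservation: the restricted closure of {DE} across the fragments never reaches {C}, so DE → C cannot be enforced without a join — not preserved.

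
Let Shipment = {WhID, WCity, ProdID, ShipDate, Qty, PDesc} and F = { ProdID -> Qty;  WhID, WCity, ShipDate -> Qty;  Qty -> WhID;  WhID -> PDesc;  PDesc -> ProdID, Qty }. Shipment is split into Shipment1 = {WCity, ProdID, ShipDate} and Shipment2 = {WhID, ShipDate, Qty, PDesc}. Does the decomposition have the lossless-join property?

No

Common attributes: Shipment1 ∩ Shipment2 = {ShipDate}.
No dependency enlarges {ShipDate}, so (ShipDate)⁺ = {ShipDate}.
The closure contains neither all of Shipment1 = {WCity, ProdID, ShipDate} nor all of Shipment2 = {WhID, ShipDate, Qty, PDesc}, so the common attributes are not a superkey of either fragment. The join is lossy.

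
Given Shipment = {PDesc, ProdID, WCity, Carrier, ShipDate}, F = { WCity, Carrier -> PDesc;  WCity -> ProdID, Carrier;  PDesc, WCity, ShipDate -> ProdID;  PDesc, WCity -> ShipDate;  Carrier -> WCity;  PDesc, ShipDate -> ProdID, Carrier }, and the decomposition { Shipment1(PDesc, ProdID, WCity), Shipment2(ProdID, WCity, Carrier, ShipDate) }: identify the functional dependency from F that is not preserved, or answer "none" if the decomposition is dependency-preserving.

Check PDesc, ShipDate → ProdID, Carrier: no single fragment contains all of {PDesc, ProdID, Carrier, ShipDate}, and the restricted closure of {PDesc, ShipDate} across the fragments never reaches {ProdID, Carrier}.
WCity, Carrier → PDesc is preserved.
WCity → ProdID, Carrier is preserved.
PDesc, WCity, ShipDate → ProdID is preserved.
PDesc, WCity → ShipDate is preserved.
Carrier → WCity is preserved.

PDesc, ShipDate -> ProdID, Carrier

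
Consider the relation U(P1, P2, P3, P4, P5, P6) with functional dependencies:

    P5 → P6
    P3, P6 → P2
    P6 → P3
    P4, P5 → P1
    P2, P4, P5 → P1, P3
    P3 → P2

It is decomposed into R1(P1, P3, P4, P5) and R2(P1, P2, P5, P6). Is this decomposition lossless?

Yes

Common attributes: R1 ∩ R2 = {P1, P5}.
Closure of {P1, P5}: P5 → P6 applies, adding P6; P6 → P3 applies, adding P3; P3 → P2 applies, adding P2. So (P1, P5)⁺ = {P1, P2, P3, P5, P6}.
This closure contains every attribute of R2, so R1 ∩ R2 → R2. The join is lossless.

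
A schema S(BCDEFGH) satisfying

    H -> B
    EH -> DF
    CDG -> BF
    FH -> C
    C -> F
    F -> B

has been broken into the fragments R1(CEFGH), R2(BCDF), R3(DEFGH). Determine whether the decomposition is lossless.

Chase test. Columns are BCDEFGH; row i has aⱼ where attribute j ∈ Ri, else bᵢⱼ.
Initial tableau (one row per fragment):
  row 1: b11 a2 b13 a4 a5 a6 a7
  row 2: a1 a2 a3 b24 a5 b26 b27
  row 3: b31 b32 a3 a4 a5 a6 a7
Rows 1 and 3 agree on H; apply H→B and equate their B entries.
Rows 1 and 3 agree on EH; apply EH→DF and equate their DF entries.
Rows 1 and 3 agree on FH; apply FH→C and equate their C entries.
Rows 1 and 2 agree on F; apply F→B and equate their B entries.
Row 1 is now all distinguished symbols — the join is lossless.

Yes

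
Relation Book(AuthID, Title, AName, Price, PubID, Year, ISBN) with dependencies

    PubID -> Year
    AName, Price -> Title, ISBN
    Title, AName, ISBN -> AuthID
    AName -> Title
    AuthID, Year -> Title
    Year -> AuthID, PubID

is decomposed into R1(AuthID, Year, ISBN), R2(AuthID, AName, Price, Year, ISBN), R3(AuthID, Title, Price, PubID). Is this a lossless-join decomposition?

Chase test. Columns are AuthID, Title, AName, Price, PubID, Year, ISBN; row i has aⱼ where attribute j ∈ Ri, else bᵢⱼ.
Initial tableau (one row per fragment):
  row 1: a1 b12 b13 b14 b15 a6 a7
  row 2: a1 b22 a3 a4 b25 a6 a7
  row 3: a1 a2 b33 a4 a5 b36 b37
Rows 1 and 2 agree on AuthID, Year; apply AuthID, Year→Title and equate their Title entries.
Rows 1 and 2 agree on Year; apply Year→AuthID, PubID and equate their AuthID, PubID entries.
No row becomes fully distinguished — the join is lossy.

No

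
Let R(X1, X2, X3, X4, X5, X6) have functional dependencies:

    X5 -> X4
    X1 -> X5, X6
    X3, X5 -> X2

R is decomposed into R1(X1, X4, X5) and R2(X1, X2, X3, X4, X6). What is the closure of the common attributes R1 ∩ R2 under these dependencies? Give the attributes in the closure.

X1, X4, X5, X6

R1 ∩ R2 = {X1, X4}.
X1 → X5, X6 applies, adding X5, X6
Closure: {X1, X4, X5, X6}.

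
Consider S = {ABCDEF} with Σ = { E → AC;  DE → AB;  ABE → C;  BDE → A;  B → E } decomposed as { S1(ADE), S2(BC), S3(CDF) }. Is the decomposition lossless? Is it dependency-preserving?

lossy and not dependency-preserving

Lossless test (chase): applying each FD to every pair of rows produces no changes in the tableau, so no row becomes fully distinguished — the join is lossy.
Dependency preservation: the restricted closure of {E} across the fragments never reaches {AC}, so E → AC cannot be enforced without a join — not preserved.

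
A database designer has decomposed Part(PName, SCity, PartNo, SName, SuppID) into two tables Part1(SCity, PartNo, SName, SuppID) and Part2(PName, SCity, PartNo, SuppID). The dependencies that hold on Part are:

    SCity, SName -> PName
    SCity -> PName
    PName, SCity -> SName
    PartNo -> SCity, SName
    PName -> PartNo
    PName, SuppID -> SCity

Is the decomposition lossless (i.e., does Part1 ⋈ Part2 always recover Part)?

Common attributes: Part1 ∩ Part2 = {SCity, PartNo, SuppID}.
Closure of {SCity, PartNo, SuppID}: SCity → PName applies, adding PName; PName, SCity → SName applies, adding SName. So (SCity, PartNo, SuppID)⁺ = {PName, SCity, PartNo, SName, SuppID}.
This closure contains every attribute of Part1, so Part1 ∩ Part2 → Part1. The join is lossless.

Yes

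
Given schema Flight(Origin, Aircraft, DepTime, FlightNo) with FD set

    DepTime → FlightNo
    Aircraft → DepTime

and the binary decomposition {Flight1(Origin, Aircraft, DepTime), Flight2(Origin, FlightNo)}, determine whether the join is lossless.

No

Common attributes: Flight1 ∩ Flight2 = {Origin}.
No dependency enlarges {Origin}, so (Origin)⁺ = {Origin}.
The closure contains neither all of Flight1 = {Origin, Aircraft, DepTime} nor all of Flight2 = {Origin, FlightNo}, so the common attributes are not a superkey of either fragment. The join is lossy.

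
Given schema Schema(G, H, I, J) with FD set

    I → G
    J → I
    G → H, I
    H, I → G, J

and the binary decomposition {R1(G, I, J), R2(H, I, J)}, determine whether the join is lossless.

Common attributes: R1 ∩ R2 = {I, J}.
Closure of {I, J}: I → G applies, adding G; G → H, I applies, adding H. So (I, J)⁺ = {G, H, I, J}.
This closure contains every attribute of R1, so R1 ∩ R2 → R1. The join is lossless.

Yes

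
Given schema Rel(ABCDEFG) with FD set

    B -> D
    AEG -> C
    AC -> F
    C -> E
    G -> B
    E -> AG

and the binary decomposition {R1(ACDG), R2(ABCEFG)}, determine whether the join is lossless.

Yes

Common attributes: R1 ∩ R2 = {ACG}.
Closure of {ACG}: AC → F applies, adding F; C → E applies, adding E; G → B applies, adding B; B → D applies, adding D. So (ACG)⁺ = {ABCDEFG}.
This closure contains every attribute of R1, so R1 ∩ R2 → R1. The join is lossless.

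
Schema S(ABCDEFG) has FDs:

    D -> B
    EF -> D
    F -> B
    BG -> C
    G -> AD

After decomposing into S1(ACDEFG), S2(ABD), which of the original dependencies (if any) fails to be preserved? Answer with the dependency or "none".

F -> B

Check F → B: no single fragment contains all of {BF}, and the restricted closure of {F} across the fragments never reaches {B}.
D → B is preserved.
EF → D is preserved.
BG → C is preserved.
G → AD is preserved.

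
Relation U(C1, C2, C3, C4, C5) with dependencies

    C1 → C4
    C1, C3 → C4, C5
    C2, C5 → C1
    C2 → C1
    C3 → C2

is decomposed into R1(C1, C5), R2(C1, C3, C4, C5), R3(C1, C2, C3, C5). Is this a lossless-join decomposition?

Yes

Chase test. Columns are C1, C2, C3, C4, C5; row i has aⱼ where attribute j ∈ Ri, else bᵢⱼ.
Initial tableau (one row per fragment):
  row 1: a1 b12 b13 b14 a5
  row 2: a1 b22 a3 a4 a5
  row 3: a1 a2 a3 b34 a5
Rows 1 and 2 agree on C1; apply C1→C4 and equate their C4 entries.
Rows 1 and 3 agree on C1; apply C1→C4 and equate their C4 entries.
Rows 2 and 3 agree on C3; apply C3→C2 and equate their C2 entries.
Row 2 is now all distinguished symbols — the join is lossless.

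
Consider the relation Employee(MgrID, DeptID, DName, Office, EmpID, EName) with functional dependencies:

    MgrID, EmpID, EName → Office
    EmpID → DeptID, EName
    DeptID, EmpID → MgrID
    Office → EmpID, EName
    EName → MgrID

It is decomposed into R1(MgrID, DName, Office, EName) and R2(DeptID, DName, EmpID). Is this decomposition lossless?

Common attributes: R1 ∩ R2 = {DName}.
No dependency enlarges {DName}, so (DName)⁺ = {DName}.
The closure contains neither all of R1 = {MgrID, DName, Office, EName} nor all of R2 = {DeptID, DName, EmpID}, so the common attributes are not a superkey of either fragment. The join is lossy.

No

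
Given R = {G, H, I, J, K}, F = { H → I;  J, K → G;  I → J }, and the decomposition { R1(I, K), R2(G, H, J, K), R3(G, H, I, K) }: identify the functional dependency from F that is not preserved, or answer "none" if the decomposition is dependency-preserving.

Check I → J: no single fragment contains all of {I, J}, and the restricted closure of {I} across the fragments never reaches {J}.
H → I is preserved.
J, K → G is preserved.

I → J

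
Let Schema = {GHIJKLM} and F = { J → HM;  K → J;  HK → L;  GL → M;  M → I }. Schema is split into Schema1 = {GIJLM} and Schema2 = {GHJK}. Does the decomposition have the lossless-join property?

No

Common attributes: Schema1 ∩ Schema2 = {GJ}.
Closure of {GJ}: J → HM applies, adding HM; M → I applies, adding I. So (GJ)⁺ = {GHIJM}.
The closure contains neither all of Schema1 = {GIJLM} nor all of Schema2 = {GHJK}, so the common attributes are not a superkey of either fragment. The join is lossy.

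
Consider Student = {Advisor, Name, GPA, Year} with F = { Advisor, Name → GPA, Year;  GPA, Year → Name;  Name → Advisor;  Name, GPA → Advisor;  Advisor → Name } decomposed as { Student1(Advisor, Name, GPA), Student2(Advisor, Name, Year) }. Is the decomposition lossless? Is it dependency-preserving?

Lossless test: (Advisor, Name)⁺ = {Advisor, Name, GPA, Year}, which contains all of one fragment — lossless.
Dependency preservation: the restricted closure of {GPA, Year} across the fragments never reaches {Name}, so GPA, Year → Name cannot be enforced without a join — not preserved.

lossless but not dependency-preserving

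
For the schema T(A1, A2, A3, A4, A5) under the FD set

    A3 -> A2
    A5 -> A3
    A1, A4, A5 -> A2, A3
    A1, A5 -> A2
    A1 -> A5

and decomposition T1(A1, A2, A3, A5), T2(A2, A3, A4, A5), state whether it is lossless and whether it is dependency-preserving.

lossy but dependency-preserving

Lossless test: (A2, A3, A5)⁺ = {A2, A3, A5}, which is a superkey of neither fragment — lossy.
Dependency preservation: A1, A4, A5 → A2, A3 is not contained in any single fragment, but the restricted closure of its left-hand side across the fragments still reaches the right-hand side; the remaining FDs each lie inside some fragment. All dependencies are preserved.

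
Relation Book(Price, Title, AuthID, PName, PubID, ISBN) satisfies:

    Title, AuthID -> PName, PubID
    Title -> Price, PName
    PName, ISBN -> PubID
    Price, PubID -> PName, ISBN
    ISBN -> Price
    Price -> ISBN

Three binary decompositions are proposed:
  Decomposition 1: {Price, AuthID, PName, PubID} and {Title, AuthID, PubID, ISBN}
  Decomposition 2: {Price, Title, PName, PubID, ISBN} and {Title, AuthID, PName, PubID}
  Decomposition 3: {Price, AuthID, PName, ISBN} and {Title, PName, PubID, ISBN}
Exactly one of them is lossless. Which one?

Decomposition 2

Decomposition 1: common = {AuthID, PubID}, closure = {AuthID, PubID} → lossy.
Decomposition 2: common = {Title, PName, PubID}, closure = {Price, Title, PName, PubID, ISBN} → lossless.
Decomposition 3: common = {PName, ISBN}, closure = {Price, PName, PubID, ISBN} → lossy.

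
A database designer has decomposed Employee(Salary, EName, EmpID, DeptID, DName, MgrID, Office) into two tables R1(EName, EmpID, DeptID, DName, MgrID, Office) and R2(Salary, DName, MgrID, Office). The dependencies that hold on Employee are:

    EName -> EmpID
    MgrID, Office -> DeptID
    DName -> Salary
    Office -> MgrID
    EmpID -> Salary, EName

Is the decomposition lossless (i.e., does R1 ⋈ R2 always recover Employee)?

Yes

Common attributes: R1 ∩ R2 = {DName, MgrID, Office}.
Closure of {DName, MgrID, Office}: MgrID, Office → DeptID applies, adding DeptID; DName → Salary applies, adding Salary. So (DName, MgrID, Office)⁺ = {Salary, DeptID, DName, MgrID, Office}.
This closure contains every attribute of R2, so R1 ∩ R2 → R2. The join is lossless.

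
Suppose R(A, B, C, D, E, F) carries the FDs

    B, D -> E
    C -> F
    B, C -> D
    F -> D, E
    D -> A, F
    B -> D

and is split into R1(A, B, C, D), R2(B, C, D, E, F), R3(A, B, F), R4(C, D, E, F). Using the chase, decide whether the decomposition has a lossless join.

Yes

Chase test. Columns are A, B, C, D, E, F; row i has aⱼ where attribute j ∈ Ri, else bᵢⱼ.
Initial tableau (one row per fragment):
  row 1: a1 a2 a3 a4 b15 b16
  row 2: b21 a2 a3 a4 a5 a6
  row 3: a1 a2 b33 b34 b35 a6
  row 4: b41 b42 a3 a4 a5 a6
Rows 1 and 2 agree on B, D; apply B, D→E and equate their E entries.
Rows 1 and 2 agree on C; apply C→F and equate their F entries.
Rows 1 and 3 agree on F; apply F→D, E and equate their D, E entries.
Rows 1 and 2 agree on D; apply D→A, F and equate their A, F entries.
Rows 1 and 4 agree on D; apply D→A, F and equate their A, F entries.
Row 1 is now all distinguished symbols — the join is lossless.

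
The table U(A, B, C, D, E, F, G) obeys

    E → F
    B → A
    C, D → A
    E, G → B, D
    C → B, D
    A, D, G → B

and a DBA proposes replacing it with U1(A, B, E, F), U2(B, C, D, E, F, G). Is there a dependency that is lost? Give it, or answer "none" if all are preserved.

A, D, G → B

Check A, D, G → B: no single fragment contains all of {A, B, D, G}, and the restricted closure of {A, D, G} across the fragments never reaches {B}.
E → F is preserved.
B → A is preserved.
C, D → A is preserved.
E, G → B, D is preserved.
C → B, D is preserved.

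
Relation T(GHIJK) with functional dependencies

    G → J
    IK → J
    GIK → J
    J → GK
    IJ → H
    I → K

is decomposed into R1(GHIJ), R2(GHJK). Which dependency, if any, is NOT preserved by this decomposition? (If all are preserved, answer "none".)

G → J lies within R1.
IK → J: restricted closure across fragments reaches J.
GIK → J: restricted closure across fragments reaches J.
J → GK lies within R2.
IJ → H lies within R1.
I → K: restricted closure across fragments reaches K.
Every dependency is enforceable on the fragments, so the decomposition is dependency-preserving.

none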